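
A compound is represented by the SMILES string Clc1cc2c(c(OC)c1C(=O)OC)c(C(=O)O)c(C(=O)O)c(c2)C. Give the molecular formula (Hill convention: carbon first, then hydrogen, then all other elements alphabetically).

Walk through each heavy atom and fill implicit hydrogens from standard valence (C 4, N 3, O 2, S 2, halogen 1); for lowercase aromatic atoms, an aromatic c carries 1 H when it has two neighbours and 0 H with three, and aromatic n carries 0 H:
  atom 1: Cl (halogen, monovalent) → 0 H
  atom 2: aromatic c, 3 neighbours → 0 H
  atom 3: aromatic c, 2 neighbours → 1 H
  atom 4: aromatic c, 3 neighbours → 0 H
  atom 5: aromatic c, 3 neighbours → 0 H
  atom 6: aromatic c, 3 neighbours → 0 H
  atom 7: O, bond orders sum to 2 (valence 2) → 0 H
  atom 8: C, bond orders sum to 1 (valence 4) → 3 H
  atom 9: aromatic c, 3 neighbours → 0 H
  atom 10: C, bond orders sum to 4 (valence 4) → 0 H
  atom 11: O, bond orders sum to 2 (valence 2) → 0 H
  atom 12: O, bond orders sum to 2 (valence 2) → 0 H
  atom 13: C, bond orders sum to 1 (valence 4) → 3 H
  atom 14: aromatic c, 3 neighbours → 0 H
  atom 15: C, bond orders sum to 4 (valence 4) → 0 H
  atom 16: O, bond orders sum to 2 (valence 2) → 0 H
  atom 17: O, bond orders sum to 1 (valence 2) → 1 H
  atom 18: aromatic c, 3 neighbours → 0 H
  atom 19: C, bond orders sum to 4 (valence 4) → 0 H
  atom 20: O, bond orders sum to 2 (valence 2) → 0 H
  atom 21: O, bond orders sum to 1 (valence 2) → 1 H
  atom 22: aromatic c, 3 neighbours → 0 H
  atom 23: aromatic c, 2 neighbours → 1 H
  atom 24: C, bond orders sum to 1 (valence 4) → 3 H
Totals → C:16, H:13, Cl:1, O:7.
In Hill order: C16H13ClO7.

C16H13ClO7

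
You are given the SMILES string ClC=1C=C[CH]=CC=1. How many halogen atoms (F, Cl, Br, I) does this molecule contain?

Halogen atoms appear at heavy-atom position 1 (1×Cl).
Halogen count: 1.

1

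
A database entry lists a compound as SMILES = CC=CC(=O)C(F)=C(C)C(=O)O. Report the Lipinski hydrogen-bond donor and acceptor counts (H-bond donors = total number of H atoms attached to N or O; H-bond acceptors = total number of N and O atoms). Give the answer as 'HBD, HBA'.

1, 3

Donors: find every N or O and count the H atoms it carries.
  atom 5 (O): bond orders sum to 2 → 0 H
  atom 11 (O): bond orders sum to 2 → 0 H
  atom 12 (O): bond orders sum to 1 → 1 H
Lipinski HBD = 1.
Acceptors: N atoms = 0, O atoms = 3 → HBA = 3.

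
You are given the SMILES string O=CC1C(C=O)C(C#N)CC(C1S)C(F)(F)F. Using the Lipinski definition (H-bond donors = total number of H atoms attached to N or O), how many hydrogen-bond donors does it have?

0

Donors: find every N or O and count the H atoms it carries.
  atom 1 (O): bond orders sum to 2 → 0 H
  atom 6 (O): bond orders sum to 2 → 0 H
  atom 9 (N): bond orders sum to 3 → 0 H
Lipinski HBD = 0.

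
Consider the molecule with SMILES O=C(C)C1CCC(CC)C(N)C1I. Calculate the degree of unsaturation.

2

Degree of unsaturation = (number of rings) + (number of π bonds).
Ring closures in the SMILES: 1.
π bonds: 1 double bond (each 1 DoU) → 1 DoU from unsaturation.
Total DoU = 1 + 1 = 2.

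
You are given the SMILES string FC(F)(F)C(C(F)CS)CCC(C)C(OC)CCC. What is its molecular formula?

C13H24F4OS

Walk through each heavy atom and fill implicit hydrogens from standard valence (C 4, N 3, O 2, S 2, halogen 1):
  atom 1: F (halogen, monovalent) → 0 H
  atom 2: C, bond orders sum to 4 (valence 4) → 0 H
  atom 3: F (halogen, monovalent) → 0 H
  atom 4: F (halogen, monovalent) → 0 H
  atom 5: C, bond orders sum to 3 (valence 4) → 1 H
  atom 6: C, bond orders sum to 3 (valence 4) → 1 H
  atom 7: F (halogen, monovalent) → 0 H
  atom 8: C, bond orders sum to 2 (valence 4) → 2 H
  atom 9: S, bond orders sum to 1 (valence 2) → 1 H
  atom 10: C, bond orders sum to 2 (valence 4) → 2 H
  atom 11: C, bond orders sum to 2 (valence 4) → 2 H
  atom 12: C, bond orders sum to 3 (valence 4) → 1 H
  atom 13: C, bond orders sum to 1 (valence 4) → 3 H
  atom 14: C, bond orders sum to 3 (valence 4) → 1 H
  atom 15: O, bond orders sum to 2 (valence 2) → 0 H
  atom 16: C, bond orders sum to 1 (valence 4) → 3 H
  atom 17: C, bond orders sum to 2 (valence 4) → 2 H
  atom 18: C, bond orders sum to 2 (valence 4) → 2 H
  atom 19: C, bond orders sum to 1 (valence 4) → 3 H
Totals → C:13, H:24, F:4, O:1, S:1.
In Hill order: C13H24F4OS.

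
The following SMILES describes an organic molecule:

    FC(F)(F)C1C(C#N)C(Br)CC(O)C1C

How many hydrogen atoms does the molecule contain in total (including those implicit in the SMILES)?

11

Walk through each heavy atom and fill implicit hydrogens from standard valence (C 4, N 3, O 2, S 2, halogen 1):
  atom 1: F (halogen, monovalent) → 0 H
  atom 2: C, bond orders sum to 4 (valence 4) → 0 H
  atom 3: F (halogen, monovalent) → 0 H
  atom 4: F (halogen, monovalent) → 0 H
  atom 5: C, bond orders sum to 3 (valence 4) → 1 H
  atom 6: C, bond orders sum to 3 (valence 4) → 1 H
  atom 7: C, bond orders sum to 4 (valence 4) → 0 H
  atom 8: N, bond orders sum to 3 (valence 3) → 0 H
  atom 9: C, bond orders sum to 3 (valence 4) → 1 H
  atom 10: Br (halogen, monovalent) → 0 H
  atom 11: C, bond orders sum to 2 (valence 4) → 2 H
  atom 12: C, bond orders sum to 3 (valence 4) → 1 H
  atom 13: O, bond orders sum to 1 (valence 2) → 1 H
  atom 14: C, bond orders sum to 3 (valence 4) → 1 H
  atom 15: C, bond orders sum to 1 (valence 4) → 3 H
Total hydrogens: 11.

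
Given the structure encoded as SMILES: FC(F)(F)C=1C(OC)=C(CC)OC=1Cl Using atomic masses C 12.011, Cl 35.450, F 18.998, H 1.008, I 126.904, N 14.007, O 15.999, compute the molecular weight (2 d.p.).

First, the molecular formula is C8H8ClF3O2 (counting implicit H from valence).
  C: 8 × 12.011 = 96.088
  Cl: 1 × 35.450 = 35.450
  F: 3 × 18.998 = 56.994
  H: 8 × 1.008 = 8.064
  O: 2 × 15.999 = 31.998
Sum: 8×12.011 + 1×35.450 + 3×18.998 + 8×1.008 + 2×15.999 = 228.594 → 228.59 g/mol.

228.59 g/mol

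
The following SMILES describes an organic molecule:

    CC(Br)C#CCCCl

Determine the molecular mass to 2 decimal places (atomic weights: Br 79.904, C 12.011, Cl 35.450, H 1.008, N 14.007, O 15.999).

First, the molecular formula is C6H8BrCl (counting implicit H from valence).
  Br: 1 × 79.904 = 79.904
  C: 6 × 12.011 = 72.066
  Cl: 1 × 35.450 = 35.450
  H: 8 × 1.008 = 8.064
Sum: 1×79.904 + 6×12.011 + 1×35.450 + 8×1.008 = 195.484 → 195.48 g/mol.

195.48 g/mol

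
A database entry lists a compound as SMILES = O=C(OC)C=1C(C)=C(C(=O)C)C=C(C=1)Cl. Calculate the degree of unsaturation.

6

Molecular formula: C11H11ClO3.
DoU = (2C + 2 + N − H − X) / 2, where X is the halogen count and O/S are ignored.
    = (2·11 + 2 + 0 − 11 − 1) / 2 = 12 / 2 = 6.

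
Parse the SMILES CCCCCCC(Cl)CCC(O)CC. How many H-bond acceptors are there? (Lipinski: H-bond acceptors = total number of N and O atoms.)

N atoms: 0; O atoms: 1.
Lipinski HBA = 0 + 1 = 1.

1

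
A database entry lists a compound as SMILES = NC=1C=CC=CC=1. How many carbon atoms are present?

Count every carbon token in the SMILES (each C, including those in ring-closure positions and inside branches).
Carbon count: 6.

6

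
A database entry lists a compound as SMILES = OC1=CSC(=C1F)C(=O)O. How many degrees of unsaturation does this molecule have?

4

Molecular formula: C5H3FO3S.
DoU = (2C + 2 + N − H − X) / 2, where X is the halogen count and O/S are ignored.
    = (2·5 + 2 + 0 − 3 − 1) / 2 = 8 / 2 = 4.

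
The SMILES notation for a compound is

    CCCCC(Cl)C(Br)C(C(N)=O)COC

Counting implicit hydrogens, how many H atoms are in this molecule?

19

Walk through each heavy atom and fill implicit hydrogens from standard valence (C 4, N 3, O 2, S 2, halogen 1):
  atom 1: C, bond orders sum to 1 (valence 4) → 3 H
  atom 2: C, bond orders sum to 2 (valence 4) → 2 H
  atom 3: C, bond orders sum to 2 (valence 4) → 2 H
  atom 4: C, bond orders sum to 2 (valence 4) → 2 H
  atom 5: C, bond orders sum to 3 (valence 4) → 1 H
  atom 6: Cl (halogen, monovalent) → 0 H
  atom 7: C, bond orders sum to 3 (valence 4) → 1 H
  atom 8: Br (halogen, monovalent) → 0 H
  atom 9: C, bond orders sum to 3 (valence 4) → 1 H
  atom 10: C, bond orders sum to 4 (valence 4) → 0 H
  atom 11: N, bond orders sum to 1 (valence 3) → 2 H
  atom 12: O, bond orders sum to 2 (valence 2) → 0 H
  atom 13: C, bond orders sum to 2 (valence 4) → 2 H
  atom 14: O, bond orders sum to 2 (valence 2) → 0 H
  atom 15: C, bond orders sum to 1 (valence 4) → 3 H
Total hydrogens: 19.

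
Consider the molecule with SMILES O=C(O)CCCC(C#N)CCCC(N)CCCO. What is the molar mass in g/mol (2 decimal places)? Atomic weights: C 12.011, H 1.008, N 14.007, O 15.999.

First, the molecular formula is C13H24N2O3 (counting implicit H from valence).
  C: 13 × 12.011 = 156.143
  H: 24 × 1.008 = 24.192
  N: 2 × 14.007 = 28.014
  O: 3 × 15.999 = 47.997
Sum: 13×12.011 + 24×1.008 + 2×14.007 + 3×15.999 = 256.346 → 256.35 g/mol.

256.35 g/mol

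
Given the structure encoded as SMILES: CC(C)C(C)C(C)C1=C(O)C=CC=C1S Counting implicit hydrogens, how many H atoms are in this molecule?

20

Walk through each heavy atom and fill implicit hydrogens from standard valence (C 4, N 3, O 2, S 2, halogen 1):
  atom 1: C, bond orders sum to 1 (valence 4) → 3 H
  atom 2: C, bond orders sum to 3 (valence 4) → 1 H
  atom 3: C, bond orders sum to 1 (valence 4) → 3 H
  atom 4: C, bond orders sum to 3 (valence 4) → 1 H
  atom 5: C, bond orders sum to 1 (valence 4) → 3 H
  atom 6: C, bond orders sum to 3 (valence 4) → 1 H
  atom 7: C, bond orders sum to 1 (valence 4) → 3 H
  atom 8: C, bond orders sum to 4 (valence 4) → 0 H
  atom 9: C, bond orders sum to 4 (valence 4) → 0 H
  atom 10: O, bond orders sum to 1 (valence 2) → 1 H
  atom 11: C, bond orders sum to 3 (valence 4) → 1 H
  atom 12: C, bond orders sum to 3 (valence 4) → 1 H
  atom 13: C, bond orders sum to 3 (valence 4) → 1 H
  atom 14: C, bond orders sum to 4 (valence 4) → 0 H
  atom 15: S, bond orders sum to 1 (valence 2) → 1 H
Total hydrogens: 20.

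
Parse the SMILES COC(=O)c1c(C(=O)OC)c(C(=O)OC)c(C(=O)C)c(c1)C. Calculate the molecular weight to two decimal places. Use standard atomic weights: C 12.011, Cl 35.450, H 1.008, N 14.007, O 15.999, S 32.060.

308.29 g/mol

First, the molecular formula is C15H16O7 (counting implicit H from valence).
  C: 15 × 12.011 = 180.165
  H: 16 × 1.008 = 16.128
  O: 7 × 15.999 = 111.993
Sum: 15×12.011 + 16×1.008 + 7×15.999 = 308.286 → 308.29 g/mol.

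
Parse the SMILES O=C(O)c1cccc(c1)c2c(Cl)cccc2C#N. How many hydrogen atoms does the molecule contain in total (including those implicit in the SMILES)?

Walk through each heavy atom and fill implicit hydrogens from standard valence (C 4, N 3, O 2, S 2, halogen 1); for lowercase aromatic atoms, an aromatic c carries 1 H when it has two neighbours and 0 H with three, and aromatic n carries 0 H:
  atom 1: O, bond orders sum to 2 (valence 2) → 0 H
  atom 2: C, bond orders sum to 4 (valence 4) → 0 H
  atom 3: O, bond orders sum to 1 (valence 2) → 1 H
  atom 4: aromatic c, 3 neighbours → 0 H
  atom 5: aromatic c, 2 neighbours → 1 H
  atom 6: aromatic c, 2 neighbours → 1 H
  atom 7: aromatic c, 2 neighbours → 1 H
  atom 8: aromatic c, 3 neighbours → 0 H
  atom 9: aromatic c, 2 neighbours → 1 H
  atom 10: aromatic c, 3 neighbours → 0 H
  atom 11: aromatic c, 3 neighbours → 0 H
  atom 12: Cl (halogen, monovalent) → 0 H
  atom 13: aromatic c, 2 neighbours → 1 H
  atom 14: aromatic c, 2 neighbours → 1 H
  atom 15: aromatic c, 2 neighbours → 1 H
  atom 16: aromatic c, 3 neighbours → 0 H
  atom 17: C, bond orders sum to 4 (valence 4) → 0 H
  atom 18: N, bond orders sum to 3 (valence 3) → 0 H
Total hydrogens: 8.

8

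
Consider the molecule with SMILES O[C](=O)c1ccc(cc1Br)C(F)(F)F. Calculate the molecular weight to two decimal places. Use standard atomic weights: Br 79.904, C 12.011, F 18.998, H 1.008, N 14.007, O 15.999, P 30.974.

269.02 g/mol

First, the molecular formula is C8H4BrF3O2 (counting implicit H from valence).
  Br: 1 × 79.904 = 79.904
  C: 8 × 12.011 = 96.088
  F: 3 × 18.998 = 56.994
  H: 4 × 1.008 = 4.032
  O: 2 × 15.999 = 31.998
Sum: 1×79.904 + 8×12.011 + 3×18.998 + 4×1.008 + 2×15.999 = 269.016 → 269.02 g/mol.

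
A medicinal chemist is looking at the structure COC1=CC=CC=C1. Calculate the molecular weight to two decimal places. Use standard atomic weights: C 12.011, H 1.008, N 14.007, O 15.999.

First, the molecular formula is C7H8O (counting implicit H from valence).
  C: 7 × 12.011 = 84.077
  H: 8 × 1.008 = 8.064
  O: 1 × 15.999 = 15.999
Sum: 7×12.011 + 8×1.008 + 1×15.999 = 108.140 → 108.14 g/mol.

108.14 g/mol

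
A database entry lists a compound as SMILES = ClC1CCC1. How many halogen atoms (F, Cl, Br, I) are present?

Halogen atoms appear at heavy-atom position 1 (1×Cl).
Halogen count: 1.

1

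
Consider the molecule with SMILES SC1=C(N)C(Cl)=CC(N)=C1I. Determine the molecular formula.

Walk through each heavy atom and fill implicit hydrogens from standard valence (C 4, N 3, O 2, S 2, halogen 1):
  atom 1: S, bond orders sum to 1 (valence 2) → 1 H
  atom 2: C, bond orders sum to 4 (valence 4) → 0 H
  atom 3: C, bond orders sum to 4 (valence 4) → 0 H
  atom 4: N, bond orders sum to 1 (valence 3) → 2 H
  atom 5: C, bond orders sum to 4 (valence 4) → 0 H
  atom 6: Cl (halogen, monovalent) → 0 H
  atom 7: C, bond orders sum to 3 (valence 4) → 1 H
  atom 8: C, bond orders sum to 4 (valence 4) → 0 H
  atom 9: N, bond orders sum to 1 (valence 3) → 2 H
  atom 10: C, bond orders sum to 4 (valence 4) → 0 H
  atom 11: I (halogen, monovalent) → 0 H
Totals → C:6, H:6, Cl:1, I:1, N:2, S:1.

C6H6ClIN2S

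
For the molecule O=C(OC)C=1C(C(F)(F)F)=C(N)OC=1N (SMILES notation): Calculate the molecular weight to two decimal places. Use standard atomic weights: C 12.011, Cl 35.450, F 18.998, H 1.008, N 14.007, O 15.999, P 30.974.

224.14 g/mol

First, the molecular formula is C7H7F3N2O3 (counting implicit H from valence).
  C: 7 × 12.011 = 84.077
  F: 3 × 18.998 = 56.994
  H: 7 × 1.008 = 7.056
  N: 2 × 14.007 = 28.014
  O: 3 × 15.999 = 47.997
Sum: 7×12.011 + 3×18.998 + 7×1.008 + 2×14.007 + 3×15.999 = 224.138 → 224.14 g/mol.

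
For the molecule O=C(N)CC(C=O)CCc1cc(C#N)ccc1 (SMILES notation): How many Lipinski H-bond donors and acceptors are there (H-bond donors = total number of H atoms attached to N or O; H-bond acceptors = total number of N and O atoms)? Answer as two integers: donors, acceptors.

2, 4

Donors: find every N or O and count the H atoms it carries.
  atom 1 (O): bond orders sum to 2 → 0 H
  atom 3 (N): bond orders sum to 1 → 2 H
  atom 7 (O): bond orders sum to 2 → 0 H
  atom 14 (N): bond orders sum to 3 → 0 H
Lipinski HBD = 2.
Acceptors: N atoms = 2, O atoms = 2 → HBA = 4.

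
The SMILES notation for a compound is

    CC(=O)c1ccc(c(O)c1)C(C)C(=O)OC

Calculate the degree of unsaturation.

Molecular formula: C12H14O4.
DoU = (2C + 2 + N − H − X) / 2, where X is the halogen count and O/S are ignored.
    = (2·12 + 2 + 0 − 14 − 0) / 2 = 12 / 2 = 6.

6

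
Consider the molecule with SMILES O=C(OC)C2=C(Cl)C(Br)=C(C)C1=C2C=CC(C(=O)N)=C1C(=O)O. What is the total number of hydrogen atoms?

Walk through each heavy atom and fill implicit hydrogens from standard valence (C 4, N 3, O 2, S 2, halogen 1):
  atom 1: O, bond orders sum to 2 (valence 2) → 0 H
  atom 2: C, bond orders sum to 4 (valence 4) → 0 H
  atom 3: O, bond orders sum to 2 (valence 2) → 0 H
  atom 4: C, bond orders sum to 1 (valence 4) → 3 H
  atom 5: C, bond orders sum to 4 (valence 4) → 0 H
  atom 6: C, bond orders sum to 4 (valence 4) → 0 H
  atom 7: Cl (halogen, monovalent) → 0 H
  atom 8: C, bond orders sum to 4 (valence 4) → 0 H
  atom 9: Br (halogen, monovalent) → 0 H
  atom 10: C, bond orders sum to 4 (valence 4) → 0 H
  atom 11: C, bond orders sum to 1 (valence 4) → 3 H
  atom 12: C, bond orders sum to 4 (valence 4) → 0 H
  atom 13: C, bond orders sum to 4 (valence 4) → 0 H
  atom 14: C, bond orders sum to 3 (valence 4) → 1 H
  atom 15: C, bond orders sum to 3 (valence 4) → 1 H
  atom 16: C, bond orders sum to 4 (valence 4) → 0 H
  atom 17: C, bond orders sum to 4 (valence 4) → 0 H
  atom 18: O, bond orders sum to 2 (valence 2) → 0 H
  atom 19: N, bond orders sum to 1 (valence 3) → 2 H
  atom 20: C, bond orders sum to 4 (valence 4) → 0 H
  atom 21: C, bond orders sum to 4 (valence 4) → 0 H
  atom 22: O, bond orders sum to 2 (valence 2) → 0 H
  atom 23: O, bond orders sum to 1 (valence 2) → 1 H
Total hydrogens: 11.

11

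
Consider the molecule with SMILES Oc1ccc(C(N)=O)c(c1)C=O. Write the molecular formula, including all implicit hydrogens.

Walk through each heavy atom and fill implicit hydrogens from standard valence (C 4, N 3, O 2, S 2, halogen 1); for lowercase aromatic atoms, an aromatic c carries 1 H when it has two neighbours and 0 H with three, and aromatic n carries 0 H:
  atom 1: O, bond orders sum to 1 (valence 2) → 1 H
  atom 2: aromatic c, 3 neighbours → 0 H
  atom 3: aromatic c, 2 neighbours → 1 H
  atom 4: aromatic c, 2 neighbours → 1 H
  atom 5: aromatic c, 3 neighbours → 0 H
  atom 6: C, bond orders sum to 4 (valence 4) → 0 H
  atom 7: N, bond orders sum to 1 (valence 3) → 2 H
  atom 8: O, bond orders sum to 2 (valence 2) → 0 H
  atom 9: aromatic c, 3 neighbours → 0 H
  atom 10: aromatic c, 2 neighbours → 1 H
  atom 11: C, bond orders sum to 3 (valence 4) → 1 H
  atom 12: O, bond orders sum to 2 (valence 2) → 0 H
Totals → C:8, H:7, N:1, O:3.
In Hill order: C8H7NO3.

C8H7NO3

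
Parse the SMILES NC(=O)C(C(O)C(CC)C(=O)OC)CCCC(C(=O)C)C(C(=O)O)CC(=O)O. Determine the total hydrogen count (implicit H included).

29

Walk through each heavy atom and fill implicit hydrogens from standard valence (C 4, N 3, O 2, S 2, halogen 1):
  atom 1: N, bond orders sum to 1 (valence 3) → 2 H
  atom 2: C, bond orders sum to 4 (valence 4) → 0 H
  atom 3: O, bond orders sum to 2 (valence 2) → 0 H
  atom 4: C, bond orders sum to 3 (valence 4) → 1 H
  atom 5: C, bond orders sum to 3 (valence 4) → 1 H
  atom 6: O, bond orders sum to 1 (valence 2) → 1 H
  atom 7: C, bond orders sum to 3 (valence 4) → 1 H
  atom 8: C, bond orders sum to 2 (valence 4) → 2 H
  atom 9: C, bond orders sum to 1 (valence 4) → 3 H
  atom 10: C, bond orders sum to 4 (valence 4) → 0 H
  atom 11: O, bond orders sum to 2 (valence 2) → 0 H
  atom 12: O, bond orders sum to 2 (valence 2) → 0 H
  atom 13: C, bond orders sum to 1 (valence 4) → 3 H
  atom 14: C, bond orders sum to 2 (valence 4) → 2 H
  atom 15: C, bond orders sum to 2 (valence 4) → 2 H
  atom 16: C, bond orders sum to 2 (valence 4) → 2 H
  atom 17: C, bond orders sum to 3 (valence 4) → 1 H
  atom 18: C, bond orders sum to 4 (valence 4) → 0 H
  atom 19: O, bond orders sum to 2 (valence 2) → 0 H
  atom 20: C, bond orders sum to 1 (valence 4) → 3 H
  atom 21: C, bond orders sum to 3 (valence 4) → 1 H
  atom 22: C, bond orders sum to 4 (valence 4) → 0 H
  atom 23: O, bond orders sum to 2 (valence 2) → 0 H
  atom 24: O, bond orders sum to 1 (valence 2) → 1 H
  atom 25: C, bond orders sum to 2 (valence 4) → 2 H
  atom 26: C, bond orders sum to 4 (valence 4) → 0 H
  atom 27: O, bond orders sum to 2 (valence 2) → 0 H
  atom 28: O, bond orders sum to 1 (valence 2) → 1 H
Total hydrogens: 29.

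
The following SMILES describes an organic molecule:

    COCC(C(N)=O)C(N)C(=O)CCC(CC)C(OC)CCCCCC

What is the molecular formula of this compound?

Walk through each heavy atom and fill implicit hydrogens from standard valence (C 4, N 3, O 2, S 2, halogen 1):
  atom 1: C, bond orders sum to 1 (valence 4) → 3 H
  atom 2: O, bond orders sum to 2 (valence 2) → 0 H
  atom 3: C, bond orders sum to 2 (valence 4) → 2 H
  atom 4: C, bond orders sum to 3 (valence 4) → 1 H
  atom 5: C, bond orders sum to 4 (valence 4) → 0 H
  atom 6: N, bond orders sum to 1 (valence 3) → 2 H
  atom 7: O, bond orders sum to 2 (valence 2) → 0 H
  atom 8: C, bond orders sum to 3 (valence 4) → 1 H
  atom 9: N, bond orders sum to 1 (valence 3) → 2 H
  atom 10: C, bond orders sum to 4 (valence 4) → 0 H
  atom 11: O, bond orders sum to 2 (valence 2) → 0 H
  atom 12: C, bond orders sum to 2 (valence 4) → 2 H
  atom 13: C, bond orders sum to 2 (valence 4) → 2 H
  atom 14: C, bond orders sum to 3 (valence 4) → 1 H
  atom 15: C, bond orders sum to 2 (valence 4) → 2 H
  atom 16: C, bond orders sum to 1 (valence 4) → 3 H
  atom 17: C, bond orders sum to 3 (valence 4) → 1 H
  atom 18: O, bond orders sum to 2 (valence 2) → 0 H
  atom 19: C, bond orders sum to 1 (valence 4) → 3 H
  atom 20: C, bond orders sum to 2 (valence 4) → 2 H
  atom 21: C, bond orders sum to 2 (valence 4) → 2 H
  atom 22: C, bond orders sum to 2 (valence 4) → 2 H
  atom 23: C, bond orders sum to 2 (valence 4) → 2 H
  atom 24: C, bond orders sum to 2 (valence 4) → 2 H
  atom 25: C, bond orders sum to 1 (valence 4) → 3 H
Totals → C:19, H:38, N:2, O:4.
In Hill order: C19H38N2O4.

C19H38N2O4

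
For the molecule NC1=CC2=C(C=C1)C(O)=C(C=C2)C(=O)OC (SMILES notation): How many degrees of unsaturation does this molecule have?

Molecular formula: C12H11NO3.
DoU = (2C + 2 + N − H − X) / 2, where X is the halogen count and O/S are ignored.
    = (2·12 + 2 + 1 − 11 − 0) / 2 = 16 / 2 = 8.

8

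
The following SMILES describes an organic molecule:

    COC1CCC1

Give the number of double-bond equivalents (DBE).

Molecular formula: C5H10O.
DoU = (2C + 2 + N − H − X) / 2, where X is the halogen count and O/S are ignored.
    = (2·5 + 2 + 0 − 10 − 0) / 2 = 2 / 2 = 1.

1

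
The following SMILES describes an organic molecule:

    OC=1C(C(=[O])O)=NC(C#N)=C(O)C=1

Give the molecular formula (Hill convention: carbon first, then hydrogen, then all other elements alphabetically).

C7H4N2O4

Walk through each heavy atom and fill implicit hydrogens from standard valence (C 4, N 3, O 2, S 2, halogen 1):
  atom 1: O, bond orders sum to 1 (valence 2) → 1 H
  atom 2: C, bond orders sum to 4 (valence 4) → 0 H
  atom 3: C, bond orders sum to 4 (valence 4) → 0 H
  atom 4: C, bond orders sum to 4 (valence 4) → 0 H
  atom 5: O with explicit H count 0
  atom 6: O, bond orders sum to 1 (valence 2) → 1 H
  atom 7: N, bond orders sum to 3 (valence 3) → 0 H
  atom 8: C, bond orders sum to 4 (valence 4) → 0 H
  atom 9: C, bond orders sum to 4 (valence 4) → 0 H
  atom 10: N, bond orders sum to 3 (valence 3) → 0 H
  atom 11: C, bond orders sum to 4 (valence 4) → 0 H
  atom 12: O, bond orders sum to 1 (valence 2) → 1 H
  atom 13: C, bond orders sum to 3 (valence 4) → 1 H
Totals → C:7, H:4, N:2, O:4.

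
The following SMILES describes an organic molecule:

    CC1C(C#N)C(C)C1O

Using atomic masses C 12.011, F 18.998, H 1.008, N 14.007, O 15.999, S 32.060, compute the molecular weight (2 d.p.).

125.17 g/mol

First, the molecular formula is C7H11NO (counting implicit H from valence).
  C: 7 × 12.011 = 84.077
  H: 11 × 1.008 = 11.088
  N: 1 × 14.007 = 14.007
  O: 1 × 15.999 = 15.999
Sum: 7×12.011 + 11×1.008 + 1×14.007 + 1×15.999 = 125.171 → 125.17 g/mol.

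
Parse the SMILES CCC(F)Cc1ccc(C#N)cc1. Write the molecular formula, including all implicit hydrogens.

C11H12FN

Walk through each heavy atom and fill implicit hydrogens from standard valence (C 4, N 3, O 2, S 2, halogen 1); for lowercase aromatic atoms, an aromatic c carries 1 H when it has two neighbours and 0 H with three, and aromatic n carries 0 H:
  atom 1: C, bond orders sum to 1 (valence 4) → 3 H
  atom 2: C, bond orders sum to 2 (valence 4) → 2 H
  atom 3: C, bond orders sum to 3 (valence 4) → 1 H
  atom 4: F (halogen, monovalent) → 0 H
  atom 5: C, bond orders sum to 2 (valence 4) → 2 H
  atom 6: aromatic c, 3 neighbours → 0 H
  atom 7: aromatic c, 2 neighbours → 1 H
  atom 8: aromatic c, 2 neighbours → 1 H
  atom 9: aromatic c, 3 neighbours → 0 H
  atom 10: C, bond orders sum to 4 (valence 4) → 0 H
  atom 11: N, bond orders sum to 3 (valence 3) → 0 H
  atom 12: aromatic c, 2 neighbours → 1 H
  atom 13: aromatic c, 2 neighbours → 1 H
Totals → C:11, H:12, F:1, N:1.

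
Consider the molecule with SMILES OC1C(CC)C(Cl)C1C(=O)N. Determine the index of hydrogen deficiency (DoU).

Degree of unsaturation = (number of rings) + (number of π bonds).
Ring closures in the SMILES: 1.
π bonds: 1 double bond (each 1 DoU) → 1 DoU from unsaturation.
Total DoU = 1 + 1 = 2.

2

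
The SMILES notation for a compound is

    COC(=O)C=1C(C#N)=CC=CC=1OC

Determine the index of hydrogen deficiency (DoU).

Degree of unsaturation = (number of rings) + (number of π bonds).
Ring closures in the SMILES: 1.
π bonds: 4 double bonds (each 1 DoU), 1 triple bond (each 2 DoU) → 6 DoU from unsaturation.
Total DoU = 1 + 6 = 7.

7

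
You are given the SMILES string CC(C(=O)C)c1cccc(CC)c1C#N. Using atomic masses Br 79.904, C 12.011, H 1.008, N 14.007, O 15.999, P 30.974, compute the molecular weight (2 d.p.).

First, the molecular formula is C13H15NO (counting implicit H from valence).
  C: 13 × 12.011 = 156.143
  H: 15 × 1.008 = 15.120
  N: 1 × 14.007 = 14.007
  O: 1 × 15.999 = 15.999
Sum: 13×12.011 + 15×1.008 + 1×14.007 + 1×15.999 = 201.269 → 201.27 g/mol.

201.27 g/mol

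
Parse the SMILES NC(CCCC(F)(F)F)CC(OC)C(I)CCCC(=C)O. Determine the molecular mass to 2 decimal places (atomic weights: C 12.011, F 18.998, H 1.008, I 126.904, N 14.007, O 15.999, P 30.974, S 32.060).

423.26 g/mol

First, the molecular formula is C14H25F3INO2 (counting implicit H from valence).
  C: 14 × 12.011 = 168.154
  F: 3 × 18.998 = 56.994
  H: 25 × 1.008 = 25.200
  I: 1 × 126.904 = 126.904
  N: 1 × 14.007 = 14.007
  O: 2 × 15.999 = 31.998
Sum: 14×12.011 + 3×18.998 + 25×1.008 + 1×126.904 + 1×14.007 + 2×15.999 = 423.257 → 423.26 g/mol.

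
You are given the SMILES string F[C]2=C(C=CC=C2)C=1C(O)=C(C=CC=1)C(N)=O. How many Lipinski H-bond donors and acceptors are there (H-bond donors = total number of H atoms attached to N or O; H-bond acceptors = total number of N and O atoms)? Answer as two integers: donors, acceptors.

Donors: find every N or O and count the H atoms it carries.
  atom 10 (O): bond orders sum to 1 → 1 H
  atom 16 (N): bond orders sum to 1 → 2 H
  atom 17 (O): bond orders sum to 2 → 0 H
Lipinski HBD = 3.
Acceptors: N atoms = 1, O atoms = 2 → HBA = 3.

3, 3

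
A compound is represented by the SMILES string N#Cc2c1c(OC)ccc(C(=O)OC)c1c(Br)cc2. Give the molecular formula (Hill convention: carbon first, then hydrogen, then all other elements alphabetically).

Walk through each heavy atom and fill implicit hydrogens from standard valence (C 4, N 3, O 2, S 2, halogen 1); for lowercase aromatic atoms, an aromatic c carries 1 H when it has two neighbours and 0 H with three, and aromatic n carries 0 H:
  atom 1: N, bond orders sum to 3 (valence 3) → 0 H
  atom 2: C, bond orders sum to 4 (valence 4) → 0 H
  atom 3: aromatic c, 3 neighbours → 0 H
  atom 4: aromatic c, 3 neighbours → 0 H
  atom 5: aromatic c, 3 neighbours → 0 H
  atom 6: O, bond orders sum to 2 (valence 2) → 0 H
  atom 7: C, bond orders sum to 1 (valence 4) → 3 H
  atom 8: aromatic c, 2 neighbours → 1 H
  atom 9: aromatic c, 2 neighbours → 1 H
  atom 10: aromatic c, 3 neighbours → 0 H
  atom 11: C, bond orders sum to 4 (valence 4) → 0 H
  atom 12: O, bond orders sum to 2 (valence 2) → 0 H
  atom 13: O, bond orders sum to 2 (valence 2) → 0 H
  atom 14: C, bond orders sum to 1 (valence 4) → 3 H
  atom 15: aromatic c, 3 neighbours → 0 H
  atom 16: aromatic c, 3 neighbours → 0 H
  atom 17: Br (halogen, monovalent) → 0 H
  atom 18: aromatic c, 2 neighbours → 1 H
  atom 19: aromatic c, 2 neighbours → 1 H
Totals → C:14, H:10, Br:1, N:1, O:3.

C14H10BrNO3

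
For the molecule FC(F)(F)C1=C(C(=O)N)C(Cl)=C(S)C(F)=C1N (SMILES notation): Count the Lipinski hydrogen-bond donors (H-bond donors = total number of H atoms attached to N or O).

Donors: find every N or O and count the H atoms it carries.
  atom 8 (O): bond orders sum to 2 → 0 H
  atom 9 (N): bond orders sum to 1 → 2 H
  atom 17 (N): bond orders sum to 1 → 2 H
Lipinski HBD = 4.

4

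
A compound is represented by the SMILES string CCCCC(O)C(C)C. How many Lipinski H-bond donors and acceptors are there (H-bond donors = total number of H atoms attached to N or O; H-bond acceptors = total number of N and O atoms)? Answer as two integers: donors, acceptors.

1, 1

Donors: find every N or O and count the H atoms it carries.
  atom 6 (O): bond orders sum to 1 → 1 H
Lipinski HBD = 1.
Acceptors: N atoms = 0, O atoms = 1 → HBA = 1.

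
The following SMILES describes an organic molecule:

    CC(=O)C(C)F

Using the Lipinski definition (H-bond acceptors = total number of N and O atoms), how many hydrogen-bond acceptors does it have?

1

N atoms: 0; O atoms: 1.
Lipinski HBA = 0 + 1 = 1.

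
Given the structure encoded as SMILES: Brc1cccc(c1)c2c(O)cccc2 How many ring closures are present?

2

In SMILES, each pair of matching ring-closure digits denotes one ring-closing bond; the number of such bonds equals the number of independent rings.
Ring-closure bonds here: 2.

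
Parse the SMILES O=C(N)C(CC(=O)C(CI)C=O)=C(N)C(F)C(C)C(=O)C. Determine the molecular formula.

Walk through each heavy atom and fill implicit hydrogens from standard valence (C 4, N 3, O 2, S 2, halogen 1):
  atom 1: O, bond orders sum to 2 (valence 2) → 0 H
  atom 2: C, bond orders sum to 4 (valence 4) → 0 H
  atom 3: N, bond orders sum to 1 (valence 3) → 2 H
  atom 4: C, bond orders sum to 4 (valence 4) → 0 H
  atom 5: C, bond orders sum to 2 (valence 4) → 2 H
  atom 6: C, bond orders sum to 4 (valence 4) → 0 H
  atom 7: O, bond orders sum to 2 (valence 2) → 0 H
  atom 8: C, bond orders sum to 3 (valence 4) → 1 H
  atom 9: C, bond orders sum to 2 (valence 4) → 2 H
  atom 10: I (halogen, monovalent) → 0 H
  atom 11: C, bond orders sum to 3 (valence 4) → 1 H
  atom 12: O, bond orders sum to 2 (valence 2) → 0 H
  atom 13: C, bond orders sum to 4 (valence 4) → 0 H
  atom 14: N, bond orders sum to 1 (valence 3) → 2 H
  atom 15: C, bond orders sum to 3 (valence 4) → 1 H
  atom 16: F (halogen, monovalent) → 0 H
  atom 17: C, bond orders sum to 3 (valence 4) → 1 H
  atom 18: C, bond orders sum to 1 (valence 4) → 3 H
  atom 19: C, bond orders sum to 4 (valence 4) → 0 H
  atom 20: O, bond orders sum to 2 (valence 2) → 0 H
  atom 21: C, bond orders sum to 1 (valence 4) → 3 H
Totals → C:13, H:18, F:1, I:1, N:2, O:4.

C13H18FIN2O4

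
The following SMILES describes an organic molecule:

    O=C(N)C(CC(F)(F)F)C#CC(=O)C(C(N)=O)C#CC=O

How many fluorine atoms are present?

3

Scan the SMILES for F atoms (remember two-letter symbols like Cl and Br are single atoms).
Fluorine count: 3.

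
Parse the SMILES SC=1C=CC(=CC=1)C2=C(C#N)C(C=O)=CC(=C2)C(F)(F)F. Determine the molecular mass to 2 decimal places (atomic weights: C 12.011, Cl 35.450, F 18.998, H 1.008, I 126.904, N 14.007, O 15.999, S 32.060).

307.29 g/mol

First, the molecular formula is C15H8F3NOS (counting implicit H from valence).
  C: 15 × 12.011 = 180.165
  F: 3 × 18.998 = 56.994
  H: 8 × 1.008 = 8.064
  N: 1 × 14.007 = 14.007
  O: 1 × 15.999 = 15.999
  S: 1 × 32.060 = 32.060
Sum: 15×12.011 + 3×18.998 + 8×1.008 + 1×14.007 + 1×15.999 + 1×32.060 = 307.289 → 307.29 g/mol.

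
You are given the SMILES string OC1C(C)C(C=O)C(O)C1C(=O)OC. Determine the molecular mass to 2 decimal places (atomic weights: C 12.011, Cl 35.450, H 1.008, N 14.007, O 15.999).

202.21 g/mol

First, the molecular formula is C9H14O5 (counting implicit H from valence).
  C: 9 × 12.011 = 108.099
  H: 14 × 1.008 = 14.112
  O: 5 × 15.999 = 79.995
Sum: 9×12.011 + 14×1.008 + 5×15.999 = 202.206 → 202.21 g/mol.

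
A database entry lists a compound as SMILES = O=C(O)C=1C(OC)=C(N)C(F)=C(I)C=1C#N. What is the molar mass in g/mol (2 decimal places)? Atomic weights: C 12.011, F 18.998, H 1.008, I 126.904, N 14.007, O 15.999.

First, the molecular formula is C9H6FIN2O3 (counting implicit H from valence).
  C: 9 × 12.011 = 108.099
  F: 1 × 18.998 = 18.998
  H: 6 × 1.008 = 6.048
  I: 1 × 126.904 = 126.904
  N: 2 × 14.007 = 28.014
  O: 3 × 15.999 = 47.997
Sum: 9×12.011 + 1×18.998 + 6×1.008 + 1×126.904 + 2×14.007 + 3×15.999 = 336.060 → 336.06 g/mol.

336.06 g/mol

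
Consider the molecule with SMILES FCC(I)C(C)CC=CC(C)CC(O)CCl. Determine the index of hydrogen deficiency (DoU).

Degree of unsaturation = (number of rings) + (number of π bonds).
Ring closures in the SMILES: 0.
π bonds: 1 double bond (each 1 DoU) → 1 DoU from unsaturation.
Total DoU = 0 + 1 = 1.

1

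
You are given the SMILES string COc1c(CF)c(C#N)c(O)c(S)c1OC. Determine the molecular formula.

Walk through each heavy atom and fill implicit hydrogens from standard valence (C 4, N 3, O 2, S 2, halogen 1); for lowercase aromatic atoms, an aromatic c carries 1 H when it has two neighbours and 0 H with three, and aromatic n carries 0 H:
  atom 1: C, bond orders sum to 1 (valence 4) → 3 H
  atom 2: O, bond orders sum to 2 (valence 2) → 0 H
  atom 3: aromatic c, 3 neighbours → 0 H
  atom 4: aromatic c, 3 neighbours → 0 H
  atom 5: C, bond orders sum to 2 (valence 4) → 2 H
  atom 6: F (halogen, monovalent) → 0 H
  atom 7: aromatic c, 3 neighbours → 0 H
  atom 8: C, bond orders sum to 4 (valence 4) → 0 H
  atom 9: N, bond orders sum to 3 (valence 3) → 0 H
  atom 10: aromatic c, 3 neighbours → 0 H
  atom 11: O, bond orders sum to 1 (valence 2) → 1 H
  atom 12: aromatic c, 3 neighbours → 0 H
  atom 13: S, bond orders sum to 1 (valence 2) → 1 H
  atom 14: aromatic c, 3 neighbours → 0 H
  atom 15: O, bond orders sum to 2 (valence 2) → 0 H
  atom 16: C, bond orders sum to 1 (valence 4) → 3 H
Totals → C:10, H:10, F:1, N:1, O:3, S:1.

C10H10FNO3S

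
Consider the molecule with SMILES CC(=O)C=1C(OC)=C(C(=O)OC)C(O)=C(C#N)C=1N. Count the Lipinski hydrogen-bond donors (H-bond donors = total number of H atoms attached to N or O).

Donors: find every N or O and count the H atoms it carries.
  atom 3 (O): bond orders sum to 2 → 0 H
  atom 6 (O): bond orders sum to 2 → 0 H
  atom 10 (O): bond orders sum to 2 → 0 H
  atom 11 (O): bond orders sum to 2 → 0 H
  atom 14 (O): bond orders sum to 1 → 1 H
  atom 17 (N): bond orders sum to 3 → 0 H
  atom 19 (N): bond orders sum to 1 → 2 H
Lipinski HBD = 3.

3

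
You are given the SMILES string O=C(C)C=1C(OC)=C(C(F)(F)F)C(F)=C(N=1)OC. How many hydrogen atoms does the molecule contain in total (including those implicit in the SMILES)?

Walk through each heavy atom and fill implicit hydrogens from standard valence (C 4, N 3, O 2, S 2, halogen 1):
  atom 1: O, bond orders sum to 2 (valence 2) → 0 H
  atom 2: C, bond orders sum to 4 (valence 4) → 0 H
  atom 3: C, bond orders sum to 1 (valence 4) → 3 H
  atom 4: C, bond orders sum to 4 (valence 4) → 0 H
  atom 5: C, bond orders sum to 4 (valence 4) → 0 H
  atom 6: O, bond orders sum to 2 (valence 2) → 0 H
  atom 7: C, bond orders sum to 1 (valence 4) → 3 H
  atom 8: C, bond orders sum to 4 (valence 4) → 0 H
  atom 9: C, bond orders sum to 4 (valence 4) → 0 H
  atom 10: F (halogen, monovalent) → 0 H
  atom 11: F (halogen, monovalent) → 0 H
  atom 12: F (halogen, monovalent) → 0 H
  atom 13: C, bond orders sum to 4 (valence 4) → 0 H
  atom 14: F (halogen, monovalent) → 0 H
  atom 15: C, bond orders sum to 4 (valence 4) → 0 H
  atom 16: N, bond orders sum to 3 (valence 3) → 0 H
  atom 17: O, bond orders sum to 2 (valence 2) → 0 H
  atom 18: C, bond orders sum to 1 (valence 4) → 3 H
Total hydrogens: 9.

9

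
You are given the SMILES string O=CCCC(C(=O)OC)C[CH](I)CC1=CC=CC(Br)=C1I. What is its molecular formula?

C15H17BrI2O3

Walk through each heavy atom and fill implicit hydrogens from standard valence (C 4, N 3, O 2, S 2, halogen 1):
  atom 1: O, bond orders sum to 2 (valence 2) → 0 H
  atom 2: C, bond orders sum to 3 (valence 4) → 1 H
  atom 3: C, bond orders sum to 2 (valence 4) → 2 H
  atom 4: C, bond orders sum to 2 (valence 4) → 2 H
  atom 5: C, bond orders sum to 3 (valence 4) → 1 H
  atom 6: C, bond orders sum to 4 (valence 4) → 0 H
  atom 7: O, bond orders sum to 2 (valence 2) → 0 H
  atom 8: O, bond orders sum to 2 (valence 2) → 0 H
  atom 9: C, bond orders sum to 1 (valence 4) → 3 H
  atom 10: C, bond orders sum to 2 (valence 4) → 2 H
  atom 11: C with explicit H count 1
  atom 12: I (halogen, monovalent) → 0 H
  atom 13: C, bond orders sum to 2 (valence 4) → 2 H
  atom 14: C, bond orders sum to 4 (valence 4) → 0 H
  atom 15: C, bond orders sum to 3 (valence 4) → 1 H
  atom 16: C, bond orders sum to 3 (valence 4) → 1 H
  atom 17: C, bond orders sum to 3 (valence 4) → 1 H
  atom 18: C, bond orders sum to 4 (valence 4) → 0 H
  atom 19: Br (halogen, monovalent) → 0 H
  atom 20: C, bond orders sum to 4 (valence 4) → 0 H
  atom 21: I (halogen, monovalent) → 0 H
Totals → C:15, H:17, Br:1, I:2, O:3.
In Hill order: C15H17BrI2O3.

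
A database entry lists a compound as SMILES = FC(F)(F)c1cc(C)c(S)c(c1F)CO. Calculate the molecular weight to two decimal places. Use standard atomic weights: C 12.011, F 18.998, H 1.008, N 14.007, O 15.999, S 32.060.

First, the molecular formula is C9H8F4OS (counting implicit H from valence).
  C: 9 × 12.011 = 108.099
  F: 4 × 18.998 = 75.992
  H: 8 × 1.008 = 8.064
  O: 1 × 15.999 = 15.999
  S: 1 × 32.060 = 32.060
Sum: 9×12.011 + 4×18.998 + 8×1.008 + 1×15.999 + 1×32.060 = 240.214 → 240.21 g/mol.

240.21 g/mol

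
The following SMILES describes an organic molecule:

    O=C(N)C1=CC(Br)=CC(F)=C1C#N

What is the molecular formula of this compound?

C8H4BrFN2O

Walk through each heavy atom and fill implicit hydrogens from standard valence (C 4, N 3, O 2, S 2, halogen 1):
  atom 1: O, bond orders sum to 2 (valence 2) → 0 H
  atom 2: C, bond orders sum to 4 (valence 4) → 0 H
  atom 3: N, bond orders sum to 1 (valence 3) → 2 H
  atom 4: C, bond orders sum to 4 (valence 4) → 0 H
  atom 5: C, bond orders sum to 3 (valence 4) → 1 H
  atom 6: C, bond orders sum to 4 (valence 4) → 0 H
  atom 7: Br (halogen, monovalent) → 0 H
  atom 8: C, bond orders sum to 3 (valence 4) → 1 H
  atom 9: C, bond orders sum to 4 (valence 4) → 0 H
  atom 10: F (halogen, monovalent) → 0 H
  atom 11: C, bond orders sum to 4 (valence 4) → 0 H
  atom 12: C, bond orders sum to 4 (valence 4) → 0 H
  atom 13: N, bond orders sum to 3 (valence 3) → 0 H
Totals → C:8, H:4, Br:1, F:1, N:2, O:1.
In Hill order: C8H4BrFN2O.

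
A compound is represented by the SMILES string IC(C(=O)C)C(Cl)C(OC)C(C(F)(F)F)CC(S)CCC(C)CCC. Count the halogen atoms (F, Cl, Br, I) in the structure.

Halogen atoms appear at heavy-atom positions 1, 7, 13, 14, 15 (1×Cl, 3×F, 1×I).
Other groups present: 1 ether, 1 ketone, 1 thiol.
Halogen count: 5.

5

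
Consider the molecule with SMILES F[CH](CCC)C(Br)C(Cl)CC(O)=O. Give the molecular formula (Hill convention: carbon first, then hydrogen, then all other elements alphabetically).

Walk through each heavy atom and fill implicit hydrogens from standard valence (C 4, N 3, O 2, S 2, halogen 1):
  atom 1: F (halogen, monovalent) → 0 H
  atom 2: C with explicit H count 1
  atom 3: C, bond orders sum to 2 (valence 4) → 2 H
  atom 4: C, bond orders sum to 2 (valence 4) → 2 H
  atom 5: C, bond orders sum to 1 (valence 4) → 3 H
  atom 6: C, bond orders sum to 3 (valence 4) → 1 H
  atom 7: Br (halogen, monovalent) → 0 H
  atom 8: C, bond orders sum to 3 (valence 4) → 1 H
  atom 9: Cl (halogen, monovalent) → 0 H
  atom 10: C, bond orders sum to 2 (valence 4) → 2 H
  atom 11: C, bond orders sum to 4 (valence 4) → 0 H
  atom 12: O, bond orders sum to 1 (valence 2) → 1 H
  atom 13: O, bond orders sum to 2 (valence 2) → 0 H
Totals → C:8, H:13, Br:1, Cl:1, F:1, O:2.
In Hill order: C8H13BrClFO2.

C8H13BrClFO2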